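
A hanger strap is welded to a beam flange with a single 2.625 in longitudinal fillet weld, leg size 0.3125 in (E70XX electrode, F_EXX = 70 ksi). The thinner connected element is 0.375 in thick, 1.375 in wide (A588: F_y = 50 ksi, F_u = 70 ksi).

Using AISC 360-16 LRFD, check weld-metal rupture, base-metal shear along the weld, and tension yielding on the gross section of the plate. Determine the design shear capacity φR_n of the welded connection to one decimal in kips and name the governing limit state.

18.3 kips (weld metal governs)

Weld metal: throat = 0.707×0.3125 = 0.22094 in, L = 2.625 in. φR_n = 0.75 × 0.6 × 70 × 0.22094 × 2.625 = 18.3 kips.
Base metal shear (0.375 in plate): yield φR_n = 1.0×0.6×50×0.375×2.625 = 29.5 kips; rupture φR_n = 0.75×0.6×70×0.375×2.625 = 31.0 kips; take 29.5 kips (yield).
Tension yield (gross): A_g = 1.375×0.375 = 0.51563 in². φR_n = 0.90 × 50 × 0.51563 = 23.2 kips.
Governing: min(18.3, 29.5, 23.2) = 18.3 kips → weld metal.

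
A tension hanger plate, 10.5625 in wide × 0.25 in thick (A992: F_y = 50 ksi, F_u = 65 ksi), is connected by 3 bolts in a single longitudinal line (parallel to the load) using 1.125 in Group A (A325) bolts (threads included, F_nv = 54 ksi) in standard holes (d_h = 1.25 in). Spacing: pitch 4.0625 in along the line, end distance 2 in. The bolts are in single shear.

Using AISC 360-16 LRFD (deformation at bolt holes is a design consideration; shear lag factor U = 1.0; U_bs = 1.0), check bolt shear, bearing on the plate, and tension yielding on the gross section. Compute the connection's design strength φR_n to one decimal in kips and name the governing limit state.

Bolt shear: A_b = π(1.125)²/4 = 0.99402 in². φR_n = 0.75 × 54 × 0.99402 × 3 × 1 = 120.8 kips.
Bearing (0.25 in plate, F_u = 65 ksi): end bolts L_c = 2 − 1.25/2 = 1.375, R_n = min(1.2×1.375×0.25×65, 2.4×1.125×0.25×65) = 26.813 kips/bolt; interior L_c = 4.0625 − 1.25 = 2.8125, R_n = 43.875 kips/bolt. φR_n = 0.75 × (1×26.813 + 2×43.875) = 85.9 kips.
Tension yield (gross): A_g = 10.5625×0.25 = 2.6406 in². φR_n = 0.90 × 50 × 2.6406 = 118.8 kips.
Governing: min(120.8, 85.9, 118.8) = 85.9 kips → bearing.

85.9 kips (bearing governs)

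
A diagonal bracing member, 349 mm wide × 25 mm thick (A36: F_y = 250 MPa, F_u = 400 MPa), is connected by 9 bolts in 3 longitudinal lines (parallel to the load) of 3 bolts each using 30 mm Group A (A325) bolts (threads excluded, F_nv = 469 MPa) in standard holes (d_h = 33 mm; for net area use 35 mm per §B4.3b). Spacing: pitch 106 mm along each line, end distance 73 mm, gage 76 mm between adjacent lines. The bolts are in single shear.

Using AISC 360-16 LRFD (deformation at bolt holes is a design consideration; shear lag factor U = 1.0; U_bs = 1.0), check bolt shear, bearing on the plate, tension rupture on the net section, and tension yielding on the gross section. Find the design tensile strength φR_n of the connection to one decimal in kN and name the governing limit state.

1830.0 kN (net-section rupture governs)

Bolt shear: A_b = π(30)²/4 = 706.86 mm². φR_n = 0.75 × 469 × 706.86 × 9 × 1 = 2237.7 kN.
Bearing (25 mm plate, F_u = 400 MPa): end bolts L_c = 73 − 33/2 = 56.5, R_n = min(1.2×56.5×25×400, 2.4×30×25×400) = 678 kN/bolt; interior L_c = 106 − 33 = 73, R_n = 720 kN/bolt. φR_n = 0.75 × (3×678 + 6×720) = 4765.5 kN.
Tension rupture (net): A_n = (349 − 3×35)×25 = 6100 mm² (U = 1.0, A_e = A_n). φR_n = 0.75 × 400 × 6100 = 1830.0 kN.
Tension yield (gross): A_g = 349×25 = 8725 mm². φR_n = 0.90 × 250 × 8725 = 1963.1 kN.
Governing: min(2237.7, 4765.5, 1830.0, 1963.1) = 1830.0 kN → net-section rupture.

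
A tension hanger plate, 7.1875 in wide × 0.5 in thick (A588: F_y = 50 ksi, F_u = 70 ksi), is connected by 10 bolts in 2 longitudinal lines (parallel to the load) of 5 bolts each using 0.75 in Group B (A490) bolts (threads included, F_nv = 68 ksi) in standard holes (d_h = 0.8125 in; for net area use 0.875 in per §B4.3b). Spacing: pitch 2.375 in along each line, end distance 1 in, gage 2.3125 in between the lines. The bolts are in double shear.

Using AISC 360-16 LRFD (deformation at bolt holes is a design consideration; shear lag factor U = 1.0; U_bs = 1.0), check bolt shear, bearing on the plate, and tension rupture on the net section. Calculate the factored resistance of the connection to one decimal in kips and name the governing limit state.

142.7 kips (net-section rupture governs)

Bolt shear: A_b = π(0.75)²/4 = 0.44179 in². φR_n = 0.75 × 68 × 0.44179 × 10 × 2 = 450.6 kips.
Bearing (0.5 in plate, F_u = 70 ksi): end bolts L_c = 1 − 0.8125/2 = 0.59375, R_n = min(1.2×0.59375×0.5×70, 2.4×0.75×0.5×70) = 24.938 kips/bolt; interior L_c = 2.375 − 0.8125 = 1.5625, R_n = 63 kips/bolt. φR_n = 0.75 × (2×24.938 + 8×63) = 415.4 kips.
Tension rupture (net): A_n = (7.1875 − 2×0.875)×0.5 = 2.7188 in² (U = 1.0, A_e = A_n). φR_n = 0.75 × 70 × 2.7188 = 142.7 kips.
Governing: min(450.6, 415.4, 142.7) = 142.7 kips → net-section rupture.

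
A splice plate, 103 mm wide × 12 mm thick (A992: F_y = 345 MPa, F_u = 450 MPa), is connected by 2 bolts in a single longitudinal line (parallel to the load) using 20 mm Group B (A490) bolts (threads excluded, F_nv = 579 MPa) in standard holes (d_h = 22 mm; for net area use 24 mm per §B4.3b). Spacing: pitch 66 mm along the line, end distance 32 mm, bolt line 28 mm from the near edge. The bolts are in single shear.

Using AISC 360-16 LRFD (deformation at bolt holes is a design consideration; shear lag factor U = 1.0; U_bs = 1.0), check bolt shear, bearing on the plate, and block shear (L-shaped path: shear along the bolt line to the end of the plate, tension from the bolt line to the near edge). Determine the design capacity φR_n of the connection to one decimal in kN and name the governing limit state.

215.5 kN (block shear governs)

Bolt shear: A_b = π(20)²/4 = 314.16 mm². φR_n = 0.75 × 579 × 314.16 × 2 × 1 = 272.8 kN.
Bearing (12 mm plate, F_u = 450 MPa): end bolts L_c = 32 − 22/2 = 21, R_n = min(1.2×21×12×450, 2.4×20×12×450) = 136.08 kN/bolt; interior L_c = 66 − 22 = 44, R_n = 259.2 kN/bolt. φR_n = 0.75 × (1×136.08 + 1×259.2) = 296.5 kN.
Block shear: shear path 1×[32+1×66] = 1×98 mm, A_gv = 1176, A_nv = 1×(98 − 1.5×24)×12 = 744 mm²; tension to near edge: (28 − 0.5×24)×12 = 192 mm². R_n = min(0.6×450×744, 0.6×345×1176) + 1.0×450×192 = min(200.88, 243.43) + 86.4 = 287.28 kN. φR_n = 0.75 × 287.28 = 215.5 kN.
Governing: min(272.8, 296.5, 215.5) = 215.5 kN → block shear.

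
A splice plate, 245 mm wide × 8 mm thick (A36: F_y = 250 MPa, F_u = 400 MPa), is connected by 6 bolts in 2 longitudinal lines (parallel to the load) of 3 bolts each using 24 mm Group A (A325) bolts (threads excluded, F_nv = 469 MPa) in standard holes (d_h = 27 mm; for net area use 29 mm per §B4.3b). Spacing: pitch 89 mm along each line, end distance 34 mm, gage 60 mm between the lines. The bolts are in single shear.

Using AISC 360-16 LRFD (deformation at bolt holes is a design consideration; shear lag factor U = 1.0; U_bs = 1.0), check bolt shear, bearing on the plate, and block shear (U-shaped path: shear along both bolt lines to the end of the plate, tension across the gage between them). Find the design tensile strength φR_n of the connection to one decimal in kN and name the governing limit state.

Bolt shear: A_b = π(24)²/4 = 452.39 mm². φR_n = 0.75 × 469 × 452.39 × 6 × 1 = 954.8 kN.
Bearing (8 mm plate, F_u = 400 MPa): end bolts L_c = 34 − 27/2 = 20.5, R_n = min(1.2×20.5×8×400, 2.4×24×8×400) = 78.72 kN/bolt; interior L_c = 89 − 27 = 62, R_n = 184.32 kN/bolt. φR_n = 0.75 × (2×78.72 + 4×184.32) = 671.0 kN.
Block shear: shear path 2×[34+2×89] = 2×212 mm, A_gv = 3392, A_nv = 2×(212 − 2.5×29)×8 = 2232 mm²; tension across gage: (60 − 1×29)×8 = 248 mm². R_n = min(0.6×400×2232, 0.6×250×3392) + 1.0×400×248 = min(535.68, 508.8) + 99.2 = 608 kN. φR_n = 0.75 × 608 = 456.0 kN.
Governing: min(954.8, 671.0, 456.0) = 456.0 kN → block shear.

456.0 kN (block shear governs)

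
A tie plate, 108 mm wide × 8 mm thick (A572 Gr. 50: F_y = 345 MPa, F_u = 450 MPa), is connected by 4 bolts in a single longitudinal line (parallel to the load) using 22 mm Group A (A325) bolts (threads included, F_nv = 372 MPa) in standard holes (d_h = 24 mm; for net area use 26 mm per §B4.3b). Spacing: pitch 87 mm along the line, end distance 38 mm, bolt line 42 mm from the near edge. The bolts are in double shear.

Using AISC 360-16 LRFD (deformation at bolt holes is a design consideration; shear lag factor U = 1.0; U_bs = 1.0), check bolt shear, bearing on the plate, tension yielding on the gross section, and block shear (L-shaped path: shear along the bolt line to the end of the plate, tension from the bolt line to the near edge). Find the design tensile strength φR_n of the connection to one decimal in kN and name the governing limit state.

Bolt shear: A_b = π(22)²/4 = 380.13 mm². φR_n = 0.75 × 372 × 380.13 × 4 × 2 = 848.5 kN.
Bearing (8 mm plate, F_u = 450 MPa): end bolts L_c = 38 − 24/2 = 26, R_n = min(1.2×26×8×450, 2.4×22×8×450) = 112.32 kN/bolt; interior L_c = 87 − 24 = 63, R_n = 190.08 kN/bolt. φR_n = 0.75 × (1×112.32 + 3×190.08) = 511.9 kN.
Tension yield (gross): A_g = 108×8 = 864 mm². φR_n = 0.90 × 345 × 864 = 268.3 kN.
Block shear: shear path 1×[38+3×87] = 1×299 mm, A_gv = 2392, A_nv = 1×(299 − 3.5×26)×8 = 1664 mm²; tension to near edge: (42 − 0.5×26)×8 = 232 mm². R_n = min(0.6×450×1664, 0.6×345×2392) + 1.0×450×232 = min(449.28, 495.14) + 104.4 = 553.68 kN. φR_n = 0.75 × 553.68 = 415.3 kN.
Governing: min(848.5, 511.9, 268.3, 415.3) = 268.3 kN → gross-section yield.

268.3 kN (gross-section yield governs)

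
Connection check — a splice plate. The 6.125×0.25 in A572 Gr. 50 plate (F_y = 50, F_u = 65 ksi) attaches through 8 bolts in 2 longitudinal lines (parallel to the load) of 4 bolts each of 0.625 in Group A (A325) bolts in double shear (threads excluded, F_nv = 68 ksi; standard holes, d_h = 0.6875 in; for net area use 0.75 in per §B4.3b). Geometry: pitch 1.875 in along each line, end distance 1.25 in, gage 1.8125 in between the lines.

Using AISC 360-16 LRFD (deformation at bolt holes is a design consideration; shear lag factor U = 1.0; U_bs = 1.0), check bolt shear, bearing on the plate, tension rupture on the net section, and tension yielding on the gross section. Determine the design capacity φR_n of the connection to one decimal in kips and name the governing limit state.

56.4 kips (net-section rupture governs)

Bolt shear: A_b = π(0.625)²/4 = 0.3068 in². φR_n = 0.75 × 68 × 0.3068 × 8 × 2 = 250.3 kips.
Bearing (0.25 in plate, F_u = 65 ksi): end bolts L_c = 1.25 − 0.6875/2 = 0.90625, R_n = min(1.2×0.90625×0.25×65, 2.4×0.625×0.25×65) = 17.672 kips/bolt; interior L_c = 1.875 − 0.6875 = 1.1875, R_n = 23.156 kips/bolt. φR_n = 0.75 × (2×17.672 + 6×23.156) = 130.7 kips.
Tension rupture (net): A_n = (6.125 − 2×0.75)×0.25 = 1.1563 in² (U = 1.0, A_e = A_n). φR_n = 0.75 × 65 × 1.1563 = 56.4 kips.
Tension yield (gross): A_g = 6.125×0.25 = 1.5313 in². φR_n = 0.90 × 50 × 1.5313 = 68.9 kips.
Governing: min(250.3, 130.7, 56.4, 68.9) = 56.4 kips → net-section rupture.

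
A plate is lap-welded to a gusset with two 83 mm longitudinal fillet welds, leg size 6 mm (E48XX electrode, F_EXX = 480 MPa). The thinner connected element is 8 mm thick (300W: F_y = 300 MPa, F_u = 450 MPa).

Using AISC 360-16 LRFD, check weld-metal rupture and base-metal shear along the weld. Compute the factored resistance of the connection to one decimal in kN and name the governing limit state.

Weld metal: throat = 0.707×6 = 4.242 mm, L = 2×83 = 166 mm. φR_n = 0.75 × 0.6 × 480 × 4.242 × 166 = 152.1 kN.
Base metal shear (8 mm plate): yield φR_n = 1.0×0.6×300×8×166 = 239.0 kN; rupture φR_n = 0.75×0.6×450×8×166 = 268.9 kN; take 239.0 kN (yield).
Governing: min(152.1, 239.0) = 152.1 kN → weld metal.

152.1 kN (weld metal governs)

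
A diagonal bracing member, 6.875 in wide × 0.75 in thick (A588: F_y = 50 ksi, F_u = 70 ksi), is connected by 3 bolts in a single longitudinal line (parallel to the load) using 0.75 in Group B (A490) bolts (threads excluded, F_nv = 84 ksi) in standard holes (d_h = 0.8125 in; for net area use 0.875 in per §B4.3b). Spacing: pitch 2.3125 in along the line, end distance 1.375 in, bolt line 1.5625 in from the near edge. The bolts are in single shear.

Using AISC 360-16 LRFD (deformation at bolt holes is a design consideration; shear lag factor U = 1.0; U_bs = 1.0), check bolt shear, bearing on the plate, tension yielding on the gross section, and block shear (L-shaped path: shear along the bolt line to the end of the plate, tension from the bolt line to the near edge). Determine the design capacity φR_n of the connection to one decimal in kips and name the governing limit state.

Bolt shear: A_b = π(0.75)²/4 = 0.44179 in². φR_n = 0.75 × 84 × 0.44179 × 3 × 1 = 83.5 kips.
Bearing (0.75 in plate, F_u = 70 ksi): end bolts L_c = 1.375 − 0.8125/2 = 0.96875, R_n = min(1.2×0.96875×0.75×70, 2.4×0.75×0.75×70) = 61.031 kips/bolt; interior L_c = 2.3125 − 0.8125 = 1.5, R_n = 94.5 kips/bolt. φR_n = 0.75 × (1×61.031 + 2×94.5) = 187.5 kips.
Tension yield (gross): A_g = 6.875×0.75 = 5.1563 in². φR_n = 0.90 × 50 × 5.1563 = 232.0 kips.
Block shear: shear path 1×[1.375+2×2.3125] = 1×6 in, A_gv = 4.5, A_nv = 1×(6 − 2.5×0.875)×0.75 = 2.8594 in²; tension to near edge: (1.5625 − 0.5×0.875)×0.75 = 0.84375 in². R_n = min(0.6×70×2.8594, 0.6×50×4.5) + 1.0×70×0.84375 = min(120.09, 135) + 59.063 = 179.15 kips. φR_n = 0.75 × 179.15 = 134.4 kips.
Governing: min(83.5, 187.5, 232.0, 134.4) = 83.5 kips → bolt shear.

83.5 kips (bolt shear governs)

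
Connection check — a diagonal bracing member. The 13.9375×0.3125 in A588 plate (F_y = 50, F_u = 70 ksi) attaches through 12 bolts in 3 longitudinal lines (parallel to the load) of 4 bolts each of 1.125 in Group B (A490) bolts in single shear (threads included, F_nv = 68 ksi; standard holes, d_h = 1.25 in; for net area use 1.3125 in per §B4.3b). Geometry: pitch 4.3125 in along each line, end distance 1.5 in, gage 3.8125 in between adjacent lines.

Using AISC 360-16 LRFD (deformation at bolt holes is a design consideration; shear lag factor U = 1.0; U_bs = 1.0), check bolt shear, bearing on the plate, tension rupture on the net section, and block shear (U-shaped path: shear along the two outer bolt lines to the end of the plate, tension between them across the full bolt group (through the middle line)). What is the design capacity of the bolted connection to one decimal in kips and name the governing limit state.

164.1 kips (net-section rupture governs)

Bolt shear: A_b = π(1.125)²/4 = 0.99402 in². φR_n = 0.75 × 68 × 0.99402 × 12 × 1 = 608.3 kips.
Bearing (0.3125 in plate, F_u = 70 ksi): end bolts L_c = 1.5 − 1.25/2 = 0.875, R_n = min(1.2×0.875×0.3125×70, 2.4×1.125×0.3125×70) = 22.969 kips/bolt; interior L_c = 4.3125 − 1.25 = 3.0625, R_n = 59.063 kips/bolt. φR_n = 0.75 × (3×22.969 + 9×59.063) = 450.4 kips.
Tension rupture (net): A_n = (13.9375 − 3×1.3125)×0.3125 = 3.125 in² (U = 1.0, A_e = A_n). φR_n = 0.75 × 70 × 3.125 = 164.1 kips.
Block shear: shear path 2×[1.5+3×4.3125] = 2×14.4375 in, A_gv = 9.0234, A_nv = 2×(14.4375 − 3.5×1.3125)×0.3125 = 6.1523 in²; tension across gage: (7.625 − 2×1.3125)×0.3125 = 1.5625 in². R_n = min(0.6×70×6.1523, 0.6×50×9.0234) + 1.0×70×1.5625 = min(258.4, 270.7) + 109.38 = 367.78 kips. φR_n = 0.75 × 367.78 = 275.8 kips.
Governing: min(608.3, 450.4, 164.1, 275.8) = 164.1 kips → net-section rupture.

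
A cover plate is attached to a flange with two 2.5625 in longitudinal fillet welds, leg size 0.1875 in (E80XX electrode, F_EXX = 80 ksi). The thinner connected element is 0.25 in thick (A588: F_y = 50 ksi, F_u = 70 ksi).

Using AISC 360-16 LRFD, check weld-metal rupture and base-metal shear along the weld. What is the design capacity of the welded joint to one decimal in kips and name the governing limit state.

Weld metal: throat = 0.707×0.1875 = 0.13256 in, L = 2×2.5625 = 5.125 in. φR_n = 0.75 × 0.6 × 80 × 0.13256 × 5.125 = 24.5 kips.
Base metal shear (0.25 in plate): yield φR_n = 1.0×0.6×50×0.25×5.125 = 38.4 kips; rupture φR_n = 0.75×0.6×70×0.25×5.125 = 40.4 kips; take 38.4 kips (yield).
Governing: min(24.5, 38.4) = 24.5 kips → weld metal.

24.5 kips (weld metal governs)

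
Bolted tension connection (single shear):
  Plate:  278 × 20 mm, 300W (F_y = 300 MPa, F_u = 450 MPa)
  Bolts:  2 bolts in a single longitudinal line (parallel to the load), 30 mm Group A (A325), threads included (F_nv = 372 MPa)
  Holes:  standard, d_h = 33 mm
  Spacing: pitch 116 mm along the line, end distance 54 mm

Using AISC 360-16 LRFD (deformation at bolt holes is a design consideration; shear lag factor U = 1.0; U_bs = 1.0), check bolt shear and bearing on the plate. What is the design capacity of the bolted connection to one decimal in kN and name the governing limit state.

Bolt shear: A_b = π(30)²/4 = 706.86 mm². φR_n = 0.75 × 372 × 706.86 × 2 × 1 = 394.4 kN.
Bearing (20 mm plate, F_u = 450 MPa): end bolts L_c = 54 − 33/2 = 37.5, R_n = min(1.2×37.5×20×450, 2.4×30×20×450) = 405 kN/bolt; interior L_c = 116 − 33 = 83, R_n = 648 kN/bolt. φR_n = 0.75 × (1×405 + 1×648) = 789.8 kN.
Governing: min(394.4, 789.8) = 394.4 kN → bolt shear.

394.4 kN (bolt shear governs)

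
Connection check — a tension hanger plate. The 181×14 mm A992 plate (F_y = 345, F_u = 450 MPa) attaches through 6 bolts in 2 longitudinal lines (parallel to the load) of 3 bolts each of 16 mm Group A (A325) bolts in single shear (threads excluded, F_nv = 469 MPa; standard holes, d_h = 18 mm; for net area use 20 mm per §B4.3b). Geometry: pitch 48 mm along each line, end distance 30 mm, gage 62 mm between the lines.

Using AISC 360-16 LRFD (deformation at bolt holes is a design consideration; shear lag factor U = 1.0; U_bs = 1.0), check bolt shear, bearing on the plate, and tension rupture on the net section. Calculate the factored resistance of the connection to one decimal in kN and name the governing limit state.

Bolt shear: A_b = π(16)²/4 = 201.06 mm². φR_n = 0.75 × 469 × 201.06 × 6 × 1 = 424.3 kN.
Bearing (14 mm plate, F_u = 450 MPa): end bolts L_c = 30 − 18/2 = 21, R_n = min(1.2×21×14×450, 2.4×16×14×450) = 158.76 kN/bolt; interior L_c = 48 − 18 = 30, R_n = 226.8 kN/bolt. φR_n = 0.75 × (2×158.76 + 4×226.8) = 918.5 kN.
Tension rupture (net): A_n = (181 − 2×20)×14 = 1974 mm² (U = 1.0, A_e = A_n). φR_n = 0.75 × 450 × 1974 = 666.2 kN.
Governing: min(424.3, 918.5, 666.2) = 424.3 kN → bolt shear.

424.3 kN (bolt shear governs)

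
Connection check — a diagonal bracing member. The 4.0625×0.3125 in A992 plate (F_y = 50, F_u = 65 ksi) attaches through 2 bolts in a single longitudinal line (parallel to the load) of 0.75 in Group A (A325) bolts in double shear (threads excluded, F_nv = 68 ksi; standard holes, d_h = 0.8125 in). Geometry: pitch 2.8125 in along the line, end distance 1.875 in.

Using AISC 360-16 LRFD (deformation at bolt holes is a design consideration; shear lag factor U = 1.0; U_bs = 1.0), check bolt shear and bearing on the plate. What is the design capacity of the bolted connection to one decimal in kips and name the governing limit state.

Bolt shear: A_b = π(0.75)²/4 = 0.44179 in². φR_n = 0.75 × 68 × 0.44179 × 2 × 2 = 90.1 kips.
Bearing (0.3125 in plate, F_u = 65 ksi): end bolts L_c = 1.875 − 0.8125/2 = 1.46875, R_n = min(1.2×1.46875×0.3125×65, 2.4×0.75×0.3125×65) = 35.801 kips/bolt; interior L_c = 2.8125 − 0.8125 = 2, R_n = 36.563 kips/bolt. φR_n = 0.75 × (1×35.801 + 1×36.563) = 54.3 kips.
Governing: min(90.1, 54.3) = 54.3 kips → bearing.

54.3 kips (bearing governs)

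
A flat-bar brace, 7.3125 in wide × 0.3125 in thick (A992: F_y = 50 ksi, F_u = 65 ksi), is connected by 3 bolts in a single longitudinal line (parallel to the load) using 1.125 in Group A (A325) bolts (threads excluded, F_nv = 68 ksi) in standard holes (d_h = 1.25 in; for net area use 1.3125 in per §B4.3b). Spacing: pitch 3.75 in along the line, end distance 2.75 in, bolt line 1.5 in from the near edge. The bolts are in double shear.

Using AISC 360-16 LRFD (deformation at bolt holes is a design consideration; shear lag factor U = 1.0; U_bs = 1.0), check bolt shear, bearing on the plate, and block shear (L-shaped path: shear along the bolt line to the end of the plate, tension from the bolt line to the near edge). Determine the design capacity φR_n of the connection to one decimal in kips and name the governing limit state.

Bolt shear: A_b = π(1.125)²/4 = 0.99402 in². φR_n = 0.75 × 68 × 0.99402 × 3 × 2 = 304.2 kips.
Bearing (0.3125 in plate, F_u = 65 ksi): end bolts L_c = 2.75 − 1.25/2 = 2.125, R_n = min(1.2×2.125×0.3125×65, 2.4×1.125×0.3125×65) = 51.797 kips/bolt; interior L_c = 3.75 − 1.25 = 2.5, R_n = 54.844 kips/bolt. φR_n = 0.75 × (1×51.797 + 2×54.844) = 121.1 kips.
Block shear: shear path 1×[2.75+2×3.75] = 1×10.25 in, A_gv = 3.2031, A_nv = 1×(10.25 − 2.5×1.3125)×0.3125 = 2.1777 in²; tension to near edge: (1.5 − 0.5×1.3125)×0.3125 = 0.26367 in². R_n = min(0.6×65×2.1777, 0.6×50×3.2031) + 1.0×65×0.26367 = min(84.93, 96.093) + 17.139 = 102.07 kips. φR_n = 0.75 × 102.07 = 76.6 kips.
Governing: min(304.2, 121.1, 76.6) = 76.6 kips → block shear.

76.6 kips (block shear governs)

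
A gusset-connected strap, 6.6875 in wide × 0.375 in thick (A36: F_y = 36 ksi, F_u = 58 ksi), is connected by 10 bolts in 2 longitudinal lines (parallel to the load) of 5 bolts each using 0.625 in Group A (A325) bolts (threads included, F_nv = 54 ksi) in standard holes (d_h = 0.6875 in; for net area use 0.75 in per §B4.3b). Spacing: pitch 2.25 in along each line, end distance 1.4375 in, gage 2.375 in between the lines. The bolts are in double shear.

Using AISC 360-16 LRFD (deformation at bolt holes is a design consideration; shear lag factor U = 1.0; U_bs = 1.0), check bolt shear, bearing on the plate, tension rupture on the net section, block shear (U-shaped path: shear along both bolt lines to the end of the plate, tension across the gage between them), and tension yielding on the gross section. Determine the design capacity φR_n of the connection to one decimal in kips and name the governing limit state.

81.3 kips (gross-section yield governs)

Bolt shear: A_b = π(0.625)²/4 = 0.3068 in². φR_n = 0.75 × 54 × 0.3068 × 10 × 2 = 248.5 kips.
Bearing (0.375 in plate, F_u = 58 ksi): end bolts L_c = 1.4375 − 0.6875/2 = 1.09375, R_n = min(1.2×1.09375×0.375×58, 2.4×0.625×0.375×58) = 28.547 kips/bolt; interior L_c = 2.25 − 0.6875 = 1.5625, R_n = 32.625 kips/bolt. φR_n = 0.75 × (2×28.547 + 8×32.625) = 238.6 kips.
Tension rupture (net): A_n = (6.6875 − 2×0.75)×0.375 = 1.9453 in² (U = 1.0, A_e = A_n). φR_n = 0.75 × 58 × 1.9453 = 84.6 kips.
Block shear: shear path 2×[1.4375+4×2.25] = 2×10.4375 in, A_gv = 7.8281, A_nv = 2×(10.4375 − 4.5×0.75)×0.375 = 5.2969 in²; tension across gage: (2.375 − 1×0.75)×0.375 = 0.60938 in². R_n = min(0.6×58×5.2969, 0.6×36×7.8281) + 1.0×58×0.60938 = min(184.33, 169.09) + 35.344 = 204.43 kips. φR_n = 0.75 × 204.43 = 153.3 kips.
Tension yield (gross): A_g = 6.6875×0.375 = 2.5078 in². φR_n = 0.90 × 36 × 2.5078 = 81.3 kips.
Governing: min(248.5, 238.6, 84.6, 153.3, 81.3) = 81.3 kips → gross-section yield.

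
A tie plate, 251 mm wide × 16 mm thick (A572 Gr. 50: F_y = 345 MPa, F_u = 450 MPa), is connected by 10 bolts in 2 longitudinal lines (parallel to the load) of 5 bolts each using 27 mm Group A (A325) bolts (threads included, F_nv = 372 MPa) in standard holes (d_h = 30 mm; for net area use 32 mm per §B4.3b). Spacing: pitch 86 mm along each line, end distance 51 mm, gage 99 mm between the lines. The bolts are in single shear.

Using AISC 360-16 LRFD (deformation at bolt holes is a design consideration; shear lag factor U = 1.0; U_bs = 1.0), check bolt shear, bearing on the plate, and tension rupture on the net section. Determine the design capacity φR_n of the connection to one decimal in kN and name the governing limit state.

1009.8 kN (net-section rupture governs)

Bolt shear: A_b = π(27)²/4 = 572.56 mm². φR_n = 0.75 × 372 × 572.56 × 10 × 1 = 1597.4 kN.
Bearing (16 mm plate, F_u = 450 MPa): end bolts L_c = 51 − 30/2 = 36, R_n = min(1.2×36×16×450, 2.4×27×16×450) = 311.04 kN/bolt; interior L_c = 86 − 30 = 56, R_n = 466.56 kN/bolt. φR_n = 0.75 × (2×311.04 + 8×466.56) = 3265.9 kN.
Tension rupture (net): A_n = (251 − 2×32)×16 = 2992 mm² (U = 1.0, A_e = A_n). φR_n = 0.75 × 450 × 2992 = 1009.8 kN.
Governing: min(1597.4, 3265.9, 1009.8) = 1009.8 kN → net-section rupture.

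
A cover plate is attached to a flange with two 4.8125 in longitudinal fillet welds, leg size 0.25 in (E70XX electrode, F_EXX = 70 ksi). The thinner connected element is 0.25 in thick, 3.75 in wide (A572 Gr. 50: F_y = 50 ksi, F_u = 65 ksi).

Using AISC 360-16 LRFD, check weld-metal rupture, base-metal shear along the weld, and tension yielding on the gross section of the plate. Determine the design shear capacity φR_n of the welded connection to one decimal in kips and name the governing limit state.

Weld metal: throat = 0.707×0.25 = 0.17675 in, L = 2×4.8125 = 9.625 in. φR_n = 0.75 × 0.6 × 70 × 0.17675 × 9.625 = 53.6 kips.
Base metal shear (0.25 in plate): yield φR_n = 1.0×0.6×50×0.25×9.625 = 72.2 kips; rupture φR_n = 0.75×0.6×65×0.25×9.625 = 70.4 kips; take 70.4 kips (rupture).
Tension yield (gross): A_g = 3.75×0.25 = 0.9375 in². φR_n = 0.90 × 50 × 0.9375 = 42.2 kips.
Governing: min(53.6, 70.4, 42.2) = 42.2 kips → gross-section yield.

42.2 kips (gross-section yield governs)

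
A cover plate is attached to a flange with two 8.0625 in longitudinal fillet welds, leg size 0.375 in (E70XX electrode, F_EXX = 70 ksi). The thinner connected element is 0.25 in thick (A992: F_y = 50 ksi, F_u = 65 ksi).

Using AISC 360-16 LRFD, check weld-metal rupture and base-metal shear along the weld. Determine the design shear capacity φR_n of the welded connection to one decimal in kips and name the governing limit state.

Weld metal: throat = 0.707×0.375 = 0.26513 in, L = 2×8.0625 = 16.125 in. φR_n = 0.75 × 0.6 × 70 × 0.26513 × 16.125 = 134.7 kips.
Base metal shear (0.25 in plate): yield φR_n = 1.0×0.6×50×0.25×16.125 = 120.9 kips; rupture φR_n = 0.75×0.6×65×0.25×16.125 = 117.9 kips; take 117.9 kips (rupture).
Governing: min(134.7, 117.9) = 117.9 kips → base-metal shear.

117.9 kips (base-metal shear governs)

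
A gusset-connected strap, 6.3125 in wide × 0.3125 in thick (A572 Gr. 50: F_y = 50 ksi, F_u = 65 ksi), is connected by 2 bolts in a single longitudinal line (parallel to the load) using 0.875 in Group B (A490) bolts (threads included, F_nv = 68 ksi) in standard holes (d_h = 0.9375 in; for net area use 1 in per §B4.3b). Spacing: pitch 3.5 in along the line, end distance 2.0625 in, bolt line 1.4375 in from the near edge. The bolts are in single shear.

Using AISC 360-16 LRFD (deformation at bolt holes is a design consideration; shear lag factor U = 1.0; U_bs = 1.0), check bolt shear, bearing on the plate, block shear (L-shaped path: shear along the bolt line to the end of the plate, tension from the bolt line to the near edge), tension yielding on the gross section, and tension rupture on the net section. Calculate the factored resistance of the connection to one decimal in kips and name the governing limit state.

51.4 kips (block shear governs)

Bolt shear: A_b = π(0.875)²/4 = 0.60132 in². φR_n = 0.75 × 68 × 0.60132 × 2 × 1 = 61.3 kips.
Bearing (0.3125 in plate, F_u = 65 ksi): end bolts L_c = 2.0625 − 0.9375/2 = 1.59375, R_n = min(1.2×1.59375×0.3125×65, 2.4×0.875×0.3125×65) = 38.848 kips/bolt; interior L_c = 3.5 − 0.9375 = 2.5625, R_n = 42.656 kips/bolt. φR_n = 0.75 × (1×38.848 + 1×42.656) = 61.1 kips.
Block shear: shear path 1×[2.0625+1×3.5] = 1×5.5625 in, A_gv = 1.7383, A_nv = 1×(5.5625 − 1.5×1)×0.3125 = 1.2695 in²; tension to near edge: (1.4375 − 0.5×1)×0.3125 = 0.29297 in². R_n = min(0.6×65×1.2695, 0.6×50×1.7383) + 1.0×65×0.29297 = min(49.511, 52.149) + 19.043 = 68.554 kips. φR_n = 0.75 × 68.554 = 51.4 kips.
Tension yield (gross): A_g = 6.3125×0.3125 = 1.9727 in². φR_n = 0.90 × 50 × 1.9727 = 88.8 kips.
Tension rupture (net): A_n = (6.3125 − 1×1)×0.3125 = 1.6602 in² (U = 1.0, A_e = A_n). φR_n = 0.75 × 65 × 1.6602 = 80.9 kips.
Governing: min(61.3, 61.1, 51.4, 88.8, 80.9) = 51.4 kips → block shear.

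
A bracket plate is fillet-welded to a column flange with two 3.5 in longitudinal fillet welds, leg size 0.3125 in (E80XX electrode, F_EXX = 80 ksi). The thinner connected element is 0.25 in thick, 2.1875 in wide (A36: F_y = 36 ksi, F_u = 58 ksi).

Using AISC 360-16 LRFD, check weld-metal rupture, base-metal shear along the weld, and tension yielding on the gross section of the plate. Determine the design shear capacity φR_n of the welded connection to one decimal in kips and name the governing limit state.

17.7 kips (gross-section yield governs)

Weld metal: throat = 0.707×0.3125 = 0.22094 in, L = 2×3.5 = 7 in. φR_n = 0.75 × 0.6 × 80 × 0.22094 × 7 = 55.7 kips.
Base metal shear (0.25 in plate): yield φR_n = 1.0×0.6×36×0.25×7 = 37.8 kips; rupture φR_n = 0.75×0.6×58×0.25×7 = 45.7 kips; take 37.8 kips (yield).
Tension yield (gross): A_g = 2.1875×0.25 = 0.54688 in². φR_n = 0.90 × 36 × 0.54688 = 17.7 kips.
Governing: min(55.7, 37.8, 17.7) = 17.7 kips → gross-section yield.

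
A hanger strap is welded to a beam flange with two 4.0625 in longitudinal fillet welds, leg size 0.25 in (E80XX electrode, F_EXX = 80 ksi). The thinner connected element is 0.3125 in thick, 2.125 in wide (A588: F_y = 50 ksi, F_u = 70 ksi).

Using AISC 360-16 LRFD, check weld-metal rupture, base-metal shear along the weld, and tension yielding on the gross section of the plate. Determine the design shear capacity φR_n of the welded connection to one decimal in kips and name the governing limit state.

Weld metal: throat = 0.707×0.25 = 0.17675 in, L = 2×4.0625 = 8.125 in. φR_n = 0.75 × 0.6 × 80 × 0.17675 × 8.125 = 51.7 kips.
Base metal shear (0.3125 in plate): yield φR_n = 1.0×0.6×50×0.3125×8.125 = 76.2 kips; rupture φR_n = 0.75×0.6×70×0.3125×8.125 = 80.0 kips; take 76.2 kips (yield).
Tension yield (gross): A_g = 2.125×0.3125 = 0.66406 in². φR_n = 0.90 × 50 × 0.66406 = 29.9 kips.
Governing: min(51.7, 76.2, 29.9) = 29.9 kips → gross-section yield.

29.9 kips (gross-section yield governs)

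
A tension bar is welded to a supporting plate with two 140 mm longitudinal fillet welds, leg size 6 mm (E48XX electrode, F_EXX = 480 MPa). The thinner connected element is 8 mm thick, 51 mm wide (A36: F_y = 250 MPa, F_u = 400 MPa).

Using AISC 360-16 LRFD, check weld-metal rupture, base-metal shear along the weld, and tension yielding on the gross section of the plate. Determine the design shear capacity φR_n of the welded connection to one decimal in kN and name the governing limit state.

91.8 kN (gross-section yield governs)

Weld metal: throat = 0.707×6 = 4.242 mm, L = 2×140 = 280 mm. φR_n = 0.75 × 0.6 × 480 × 4.242 × 280 = 256.6 kN.
Base metal shear (8 mm plate): yield φR_n = 1.0×0.6×250×8×280 = 336.0 kN; rupture φR_n = 0.75×0.6×400×8×280 = 403.2 kN; take 336.0 kN (yield).
Tension yield (gross): A_g = 51×8 = 408 mm². φR_n = 0.90 × 250 × 408 = 91.8 kN.
Governing: min(256.6, 336.0, 91.8) = 91.8 kN → gross-section yield.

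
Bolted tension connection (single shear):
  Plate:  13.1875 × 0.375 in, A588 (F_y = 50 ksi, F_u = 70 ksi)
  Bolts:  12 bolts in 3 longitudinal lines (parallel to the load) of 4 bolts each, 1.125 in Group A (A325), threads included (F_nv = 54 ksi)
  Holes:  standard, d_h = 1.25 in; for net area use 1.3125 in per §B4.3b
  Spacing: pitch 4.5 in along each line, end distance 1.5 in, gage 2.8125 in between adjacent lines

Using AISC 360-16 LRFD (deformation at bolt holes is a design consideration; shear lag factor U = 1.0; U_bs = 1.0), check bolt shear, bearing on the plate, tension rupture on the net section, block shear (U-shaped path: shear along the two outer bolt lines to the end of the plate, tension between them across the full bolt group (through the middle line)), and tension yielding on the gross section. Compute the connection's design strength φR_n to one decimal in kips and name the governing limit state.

182.1 kips (net-section rupture governs)

Bolt shear: A_b = π(1.125)²/4 = 0.99402 in². φR_n = 0.75 × 54 × 0.99402 × 12 × 1 = 483.1 kips.
Bearing (0.375 in plate, F_u = 70 ksi): end bolts L_c = 1.5 − 1.25/2 = 0.875, R_n = min(1.2×0.875×0.375×70, 2.4×1.125×0.375×70) = 27.563 kips/bolt; interior L_c = 4.5 − 1.25 = 3.25, R_n = 70.875 kips/bolt. φR_n = 0.75 × (3×27.563 + 9×70.875) = 540.4 kips.
Tension rupture (net): A_n = (13.1875 − 3×1.3125)×0.375 = 3.4688 in² (U = 1.0, A_e = A_n). φR_n = 0.75 × 70 × 3.4688 = 182.1 kips.
Block shear: shear path 2×[1.5+3×4.5] = 2×15 in, A_gv = 11.25, A_nv = 2×(15 − 3.5×1.3125)×0.375 = 7.8047 in²; tension across gage: (5.625 − 2×1.3125)×0.375 = 1.125 in². R_n = min(0.6×70×7.8047, 0.6×50×11.25) + 1.0×70×1.125 = min(327.8, 337.5) + 78.75 = 406.55 kips. φR_n = 0.75 × 406.55 = 304.9 kips.
Tension yield (gross): A_g = 13.1875×0.375 = 4.9453 in². φR_n = 0.90 × 50 × 4.9453 = 222.5 kips.
Governing: min(483.1, 540.4, 182.1, 304.9, 222.5) = 182.1 kips → net-section rupture.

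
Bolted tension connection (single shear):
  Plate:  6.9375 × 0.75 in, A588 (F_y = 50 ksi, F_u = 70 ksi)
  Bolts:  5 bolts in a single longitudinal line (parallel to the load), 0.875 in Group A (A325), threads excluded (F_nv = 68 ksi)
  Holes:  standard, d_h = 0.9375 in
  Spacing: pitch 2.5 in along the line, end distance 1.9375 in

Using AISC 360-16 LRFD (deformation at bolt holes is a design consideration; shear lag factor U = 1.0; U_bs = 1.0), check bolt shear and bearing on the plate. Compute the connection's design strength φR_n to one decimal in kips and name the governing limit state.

Bolt shear: A_b = π(0.875)²/4 = 0.60132 in². φR_n = 0.75 × 68 × 0.60132 × 5 × 1 = 153.3 kips.
Bearing (0.75 in plate, F_u = 70 ksi): end bolts L_c = 1.9375 − 0.9375/2 = 1.46875, R_n = min(1.2×1.46875×0.75×70, 2.4×0.875×0.75×70) = 92.531 kips/bolt; interior L_c = 2.5 − 0.9375 = 1.5625, R_n = 98.438 kips/bolt. φR_n = 0.75 × (1×92.531 + 4×98.438) = 364.7 kips.
Governing: min(153.3, 364.7) = 153.3 kips → bolt shear.

153.3 kips (bolt shear governs)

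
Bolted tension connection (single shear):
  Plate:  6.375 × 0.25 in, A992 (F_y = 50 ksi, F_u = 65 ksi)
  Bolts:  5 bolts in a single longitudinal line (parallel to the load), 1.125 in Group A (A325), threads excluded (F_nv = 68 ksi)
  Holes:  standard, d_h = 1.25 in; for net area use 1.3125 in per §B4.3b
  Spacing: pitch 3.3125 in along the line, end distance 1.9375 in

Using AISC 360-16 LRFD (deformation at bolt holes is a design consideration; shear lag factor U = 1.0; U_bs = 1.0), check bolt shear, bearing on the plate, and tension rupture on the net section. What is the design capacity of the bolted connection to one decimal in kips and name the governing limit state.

61.7 kips (net-section rupture governs)

Bolt shear: A_b = π(1.125)²/4 = 0.99402 in². φR_n = 0.75 × 68 × 0.99402 × 5 × 1 = 253.5 kips.
Bearing (0.25 in plate, F_u = 65 ksi): end bolts L_c = 1.9375 − 1.25/2 = 1.3125, R_n = min(1.2×1.3125×0.25×65, 2.4×1.125×0.25×65) = 25.594 kips/bolt; interior L_c = 3.3125 − 1.25 = 2.0625, R_n = 40.219 kips/bolt. φR_n = 0.75 × (1×25.594 + 4×40.219) = 139.9 kips.
Tension rupture (net): A_n = (6.375 − 1×1.3125)×0.25 = 1.2656 in² (U = 1.0, A_e = A_n). φR_n = 0.75 × 65 × 1.2656 = 61.7 kips.
Governing: min(253.5, 139.9, 61.7) = 61.7 kips → net-section rupture.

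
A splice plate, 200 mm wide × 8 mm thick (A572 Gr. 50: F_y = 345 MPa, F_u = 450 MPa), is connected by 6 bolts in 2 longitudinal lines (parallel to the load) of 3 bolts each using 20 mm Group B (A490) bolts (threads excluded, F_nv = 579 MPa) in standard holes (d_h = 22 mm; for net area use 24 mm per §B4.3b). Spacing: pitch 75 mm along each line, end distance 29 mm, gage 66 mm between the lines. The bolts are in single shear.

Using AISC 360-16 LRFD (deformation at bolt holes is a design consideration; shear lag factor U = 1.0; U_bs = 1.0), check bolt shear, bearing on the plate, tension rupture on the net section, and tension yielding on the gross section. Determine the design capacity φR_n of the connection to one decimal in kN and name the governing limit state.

410.4 kN (net-section rupture governs)

Bolt shear: A_b = π(20)²/4 = 314.16 mm². φR_n = 0.75 × 579 × 314.16 × 6 × 1 = 818.5 kN.
Bearing (8 mm plate, F_u = 450 MPa): end bolts L_c = 29 − 22/2 = 18, R_n = min(1.2×18×8×450, 2.4×20×8×450) = 77.76 kN/bolt; interior L_c = 75 − 22 = 53, R_n = 172.8 kN/bolt. φR_n = 0.75 × (2×77.76 + 4×172.8) = 635.0 kN.
Tension rupture (net): A_n = (200 − 2×24)×8 = 1216 mm² (U = 1.0, A_e = A_n). φR_n = 0.75 × 450 × 1216 = 410.4 kN.
Tension yield (gross): A_g = 200×8 = 1600 mm². φR_n = 0.90 × 345 × 1600 = 496.8 kN.
Governing: min(818.5, 635.0, 410.4, 496.8) = 410.4 kN → net-section rupture.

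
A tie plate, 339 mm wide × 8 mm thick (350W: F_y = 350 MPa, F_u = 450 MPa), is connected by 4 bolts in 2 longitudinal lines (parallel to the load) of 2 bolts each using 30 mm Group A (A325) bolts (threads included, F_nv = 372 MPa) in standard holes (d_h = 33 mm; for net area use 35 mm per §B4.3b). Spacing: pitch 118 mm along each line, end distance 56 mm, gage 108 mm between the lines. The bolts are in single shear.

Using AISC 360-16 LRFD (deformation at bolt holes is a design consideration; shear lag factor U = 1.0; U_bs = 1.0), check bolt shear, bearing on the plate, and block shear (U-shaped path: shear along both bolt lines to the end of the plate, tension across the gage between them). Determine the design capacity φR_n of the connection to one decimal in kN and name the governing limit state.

Bolt shear: A_b = π(30)²/4 = 706.86 mm². φR_n = 0.75 × 372 × 706.86 × 4 × 1 = 788.9 kN.
Bearing (8 mm plate, F_u = 450 MPa): end bolts L_c = 56 − 33/2 = 39.5, R_n = min(1.2×39.5×8×450, 2.4×30×8×450) = 170.64 kN/bolt; interior L_c = 118 − 33 = 85, R_n = 259.2 kN/bolt. φR_n = 0.75 × (2×170.64 + 2×259.2) = 644.8 kN.
Block shear: shear path 2×[56+1×118] = 2×174 mm, A_gv = 2784, A_nv = 2×(174 − 1.5×35)×8 = 1944 mm²; tension across gage: (108 − 1×35)×8 = 584 mm². R_n = min(0.6×450×1944, 0.6×350×2784) + 1.0×450×584 = min(524.88, 584.64) + 262.8 = 787.68 kN. φR_n = 0.75 × 787.68 = 590.8 kN.
Governing: min(788.9, 644.8, 590.8) = 590.8 kN → block shear.

590.8 kN (block shear governs)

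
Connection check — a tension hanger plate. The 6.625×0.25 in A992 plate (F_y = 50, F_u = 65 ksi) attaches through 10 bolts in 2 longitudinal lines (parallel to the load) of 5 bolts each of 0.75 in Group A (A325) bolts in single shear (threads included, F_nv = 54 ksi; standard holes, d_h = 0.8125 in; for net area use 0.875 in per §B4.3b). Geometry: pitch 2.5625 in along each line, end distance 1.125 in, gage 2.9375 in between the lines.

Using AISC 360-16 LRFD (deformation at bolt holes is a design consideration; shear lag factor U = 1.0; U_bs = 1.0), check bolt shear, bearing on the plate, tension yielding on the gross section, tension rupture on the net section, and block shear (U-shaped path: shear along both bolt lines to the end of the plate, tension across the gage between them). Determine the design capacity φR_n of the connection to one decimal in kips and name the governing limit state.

59.4 kips (net-section rupture governs)

Bolt shear: A_b = π(0.75)²/4 = 0.44179 in². φR_n = 0.75 × 54 × 0.44179 × 10 × 1 = 178.9 kips.
Bearing (0.25 in plate, F_u = 65 ksi): end bolts L_c = 1.125 − 0.8125/2 = 0.71875, R_n = min(1.2×0.71875×0.25×65, 2.4×0.75×0.25×65) = 14.016 kips/bolt; interior L_c = 2.5625 − 0.8125 = 1.75, R_n = 29.25 kips/bolt. φR_n = 0.75 × (2×14.016 + 8×29.25) = 196.5 kips.
Tension yield (gross): A_g = 6.625×0.25 = 1.6563 in². φR_n = 0.90 × 50 × 1.6563 = 74.5 kips.
Tension rupture (net): A_n = (6.625 − 2×0.875)×0.25 = 1.2188 in² (U = 1.0, A_e = A_n). φR_n = 0.75 × 65 × 1.2188 = 59.4 kips.
Block shear: shear path 2×[1.125+4×2.5625] = 2×11.375 in, A_gv = 5.6875, A_nv = 2×(11.375 − 4.5×0.875)×0.25 = 3.7188 in²; tension across gage: (2.9375 − 1×0.875)×0.25 = 0.51563 in². R_n = min(0.6×65×3.7188, 0.6×50×5.6875) + 1.0×65×0.51563 = min(145.03, 170.63) + 33.516 = 178.55 kips. φR_n = 0.75 × 178.55 = 133.9 kips.
Governing: min(178.9, 196.5, 74.5, 59.4, 133.9) = 59.4 kips → net-section rupture.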